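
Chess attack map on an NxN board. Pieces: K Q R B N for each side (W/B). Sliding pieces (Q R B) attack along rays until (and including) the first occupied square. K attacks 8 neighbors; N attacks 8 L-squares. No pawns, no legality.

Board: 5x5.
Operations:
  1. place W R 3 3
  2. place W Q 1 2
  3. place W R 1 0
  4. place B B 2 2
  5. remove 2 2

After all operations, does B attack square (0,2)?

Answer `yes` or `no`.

Op 1: place WR@(3,3)
Op 2: place WQ@(1,2)
Op 3: place WR@(1,0)
Op 4: place BB@(2,2)
Op 5: remove (2,2)
Per-piece attacks for B:
B attacks (0,2): no

Answer: no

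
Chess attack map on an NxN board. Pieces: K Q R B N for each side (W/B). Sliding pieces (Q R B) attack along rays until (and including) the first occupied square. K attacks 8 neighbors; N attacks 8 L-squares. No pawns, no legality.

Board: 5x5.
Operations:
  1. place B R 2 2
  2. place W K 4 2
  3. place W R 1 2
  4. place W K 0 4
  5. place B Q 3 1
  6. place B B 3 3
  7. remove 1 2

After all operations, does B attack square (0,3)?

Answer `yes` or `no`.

Op 1: place BR@(2,2)
Op 2: place WK@(4,2)
Op 3: place WR@(1,2)
Op 4: place WK@(0,4)
Op 5: place BQ@(3,1)
Op 6: place BB@(3,3)
Op 7: remove (1,2)
Per-piece attacks for B:
  BR@(2,2): attacks (2,3) (2,4) (2,1) (2,0) (3,2) (4,2) (1,2) (0,2) [ray(1,0) blocked at (4,2)]
  BQ@(3,1): attacks (3,2) (3,3) (3,0) (4,1) (2,1) (1,1) (0,1) (4,2) (4,0) (2,2) (2,0) [ray(0,1) blocked at (3,3); ray(1,1) blocked at (4,2); ray(-1,1) blocked at (2,2)]
  BB@(3,3): attacks (4,4) (4,2) (2,4) (2,2) [ray(1,-1) blocked at (4,2); ray(-1,-1) blocked at (2,2)]
B attacks (0,3): no

Answer: no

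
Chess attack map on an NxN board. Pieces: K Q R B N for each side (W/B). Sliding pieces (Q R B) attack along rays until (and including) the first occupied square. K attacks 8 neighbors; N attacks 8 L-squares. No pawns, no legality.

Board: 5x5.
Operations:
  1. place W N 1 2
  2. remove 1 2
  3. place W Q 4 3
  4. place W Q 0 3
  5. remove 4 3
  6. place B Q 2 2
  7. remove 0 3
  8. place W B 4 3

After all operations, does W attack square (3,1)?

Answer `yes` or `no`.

Answer: no

Derivation:
Op 1: place WN@(1,2)
Op 2: remove (1,2)
Op 3: place WQ@(4,3)
Op 4: place WQ@(0,3)
Op 5: remove (4,3)
Op 6: place BQ@(2,2)
Op 7: remove (0,3)
Op 8: place WB@(4,3)
Per-piece attacks for W:
  WB@(4,3): attacks (3,4) (3,2) (2,1) (1,0)
W attacks (3,1): no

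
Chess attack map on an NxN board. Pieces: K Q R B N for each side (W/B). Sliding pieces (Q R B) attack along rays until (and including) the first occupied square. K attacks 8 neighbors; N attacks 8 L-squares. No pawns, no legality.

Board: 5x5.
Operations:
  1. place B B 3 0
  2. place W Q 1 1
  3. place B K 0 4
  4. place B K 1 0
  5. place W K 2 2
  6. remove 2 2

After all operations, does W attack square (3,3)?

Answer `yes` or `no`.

Op 1: place BB@(3,0)
Op 2: place WQ@(1,1)
Op 3: place BK@(0,4)
Op 4: place BK@(1,0)
Op 5: place WK@(2,2)
Op 6: remove (2,2)
Per-piece attacks for W:
  WQ@(1,1): attacks (1,2) (1,3) (1,4) (1,0) (2,1) (3,1) (4,1) (0,1) (2,2) (3,3) (4,4) (2,0) (0,2) (0,0) [ray(0,-1) blocked at (1,0)]
W attacks (3,3): yes

Answer: yes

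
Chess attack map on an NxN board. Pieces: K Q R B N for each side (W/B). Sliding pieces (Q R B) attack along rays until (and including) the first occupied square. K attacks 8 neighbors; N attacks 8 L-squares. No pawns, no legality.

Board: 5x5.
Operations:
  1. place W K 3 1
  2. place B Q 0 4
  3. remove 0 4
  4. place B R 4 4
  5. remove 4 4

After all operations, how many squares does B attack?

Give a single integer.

Answer: 0

Derivation:
Op 1: place WK@(3,1)
Op 2: place BQ@(0,4)
Op 3: remove (0,4)
Op 4: place BR@(4,4)
Op 5: remove (4,4)
Per-piece attacks for B:
Union (0 distinct): (none)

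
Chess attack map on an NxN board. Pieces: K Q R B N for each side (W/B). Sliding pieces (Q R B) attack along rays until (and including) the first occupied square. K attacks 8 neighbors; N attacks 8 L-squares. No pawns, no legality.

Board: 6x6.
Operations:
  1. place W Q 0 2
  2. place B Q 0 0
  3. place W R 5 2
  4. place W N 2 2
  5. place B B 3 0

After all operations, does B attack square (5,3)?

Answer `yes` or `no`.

Op 1: place WQ@(0,2)
Op 2: place BQ@(0,0)
Op 3: place WR@(5,2)
Op 4: place WN@(2,2)
Op 5: place BB@(3,0)
Per-piece attacks for B:
  BQ@(0,0): attacks (0,1) (0,2) (1,0) (2,0) (3,0) (1,1) (2,2) [ray(0,1) blocked at (0,2); ray(1,0) blocked at (3,0); ray(1,1) blocked at (2,2)]
  BB@(3,0): attacks (4,1) (5,2) (2,1) (1,2) (0,3) [ray(1,1) blocked at (5,2)]
B attacks (5,3): no

Answer: no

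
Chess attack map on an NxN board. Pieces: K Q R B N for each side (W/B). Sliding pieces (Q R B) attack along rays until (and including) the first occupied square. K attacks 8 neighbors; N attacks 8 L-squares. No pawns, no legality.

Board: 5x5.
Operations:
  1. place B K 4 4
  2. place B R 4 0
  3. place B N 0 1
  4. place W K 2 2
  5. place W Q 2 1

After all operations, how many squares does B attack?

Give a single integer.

Answer: 12

Derivation:
Op 1: place BK@(4,4)
Op 2: place BR@(4,0)
Op 3: place BN@(0,1)
Op 4: place WK@(2,2)
Op 5: place WQ@(2,1)
Per-piece attacks for B:
  BN@(0,1): attacks (1,3) (2,2) (2,0)
  BR@(4,0): attacks (4,1) (4,2) (4,3) (4,4) (3,0) (2,0) (1,0) (0,0) [ray(0,1) blocked at (4,4)]
  BK@(4,4): attacks (4,3) (3,4) (3,3)
Union (12 distinct): (0,0) (1,0) (1,3) (2,0) (2,2) (3,0) (3,3) (3,4) (4,1) (4,2) (4,3) (4,4)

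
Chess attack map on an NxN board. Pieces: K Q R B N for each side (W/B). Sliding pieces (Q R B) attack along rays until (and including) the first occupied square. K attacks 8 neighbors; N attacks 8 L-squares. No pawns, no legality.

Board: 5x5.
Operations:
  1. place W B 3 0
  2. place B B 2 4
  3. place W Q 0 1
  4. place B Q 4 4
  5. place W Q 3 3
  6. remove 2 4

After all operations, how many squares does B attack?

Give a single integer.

Answer: 9

Derivation:
Op 1: place WB@(3,0)
Op 2: place BB@(2,4)
Op 3: place WQ@(0,1)
Op 4: place BQ@(4,4)
Op 5: place WQ@(3,3)
Op 6: remove (2,4)
Per-piece attacks for B:
  BQ@(4,4): attacks (4,3) (4,2) (4,1) (4,0) (3,4) (2,4) (1,4) (0,4) (3,3) [ray(-1,-1) blocked at (3,3)]
Union (9 distinct): (0,4) (1,4) (2,4) (3,3) (3,4) (4,0) (4,1) (4,2) (4,3)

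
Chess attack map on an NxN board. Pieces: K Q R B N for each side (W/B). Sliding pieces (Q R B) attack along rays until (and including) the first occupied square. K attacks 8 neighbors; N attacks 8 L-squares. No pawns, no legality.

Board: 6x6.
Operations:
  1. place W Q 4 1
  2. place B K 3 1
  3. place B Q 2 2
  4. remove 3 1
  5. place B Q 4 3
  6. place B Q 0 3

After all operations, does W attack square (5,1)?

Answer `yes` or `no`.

Answer: yes

Derivation:
Op 1: place WQ@(4,1)
Op 2: place BK@(3,1)
Op 3: place BQ@(2,2)
Op 4: remove (3,1)
Op 5: place BQ@(4,3)
Op 6: place BQ@(0,3)
Per-piece attacks for W:
  WQ@(4,1): attacks (4,2) (4,3) (4,0) (5,1) (3,1) (2,1) (1,1) (0,1) (5,2) (5,0) (3,2) (2,3) (1,4) (0,5) (3,0) [ray(0,1) blocked at (4,3)]
W attacks (5,1): yes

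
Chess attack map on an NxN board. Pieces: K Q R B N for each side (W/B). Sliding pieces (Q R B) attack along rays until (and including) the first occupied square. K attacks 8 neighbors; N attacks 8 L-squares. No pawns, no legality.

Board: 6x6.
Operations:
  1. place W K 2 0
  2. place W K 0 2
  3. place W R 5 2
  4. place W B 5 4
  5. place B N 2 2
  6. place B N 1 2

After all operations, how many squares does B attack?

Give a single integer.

Answer: 14

Derivation:
Op 1: place WK@(2,0)
Op 2: place WK@(0,2)
Op 3: place WR@(5,2)
Op 4: place WB@(5,4)
Op 5: place BN@(2,2)
Op 6: place BN@(1,2)
Per-piece attacks for B:
  BN@(1,2): attacks (2,4) (3,3) (0,4) (2,0) (3,1) (0,0)
  BN@(2,2): attacks (3,4) (4,3) (1,4) (0,3) (3,0) (4,1) (1,0) (0,1)
Union (14 distinct): (0,0) (0,1) (0,3) (0,4) (1,0) (1,4) (2,0) (2,4) (3,0) (3,1) (3,3) (3,4) (4,1) (4,3)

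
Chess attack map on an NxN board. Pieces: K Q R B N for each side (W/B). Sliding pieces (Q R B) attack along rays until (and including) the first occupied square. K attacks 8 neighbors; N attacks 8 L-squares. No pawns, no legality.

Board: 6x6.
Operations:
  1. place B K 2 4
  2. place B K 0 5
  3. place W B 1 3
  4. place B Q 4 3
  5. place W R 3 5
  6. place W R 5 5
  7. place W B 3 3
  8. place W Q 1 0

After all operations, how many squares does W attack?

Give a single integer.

Answer: 31

Derivation:
Op 1: place BK@(2,4)
Op 2: place BK@(0,5)
Op 3: place WB@(1,3)
Op 4: place BQ@(4,3)
Op 5: place WR@(3,5)
Op 6: place WR@(5,5)
Op 7: place WB@(3,3)
Op 8: place WQ@(1,0)
Per-piece attacks for W:
  WQ@(1,0): attacks (1,1) (1,2) (1,3) (2,0) (3,0) (4,0) (5,0) (0,0) (2,1) (3,2) (4,3) (0,1) [ray(0,1) blocked at (1,3); ray(1,1) blocked at (4,3)]
  WB@(1,3): attacks (2,4) (2,2) (3,1) (4,0) (0,4) (0,2) [ray(1,1) blocked at (2,4)]
  WB@(3,3): attacks (4,4) (5,5) (4,2) (5,1) (2,4) (2,2) (1,1) (0,0) [ray(1,1) blocked at (5,5); ray(-1,1) blocked at (2,4)]
  WR@(3,5): attacks (3,4) (3,3) (4,5) (5,5) (2,5) (1,5) (0,5) [ray(0,-1) blocked at (3,3); ray(1,0) blocked at (5,5); ray(-1,0) blocked at (0,5)]
  WR@(5,5): attacks (5,4) (5,3) (5,2) (5,1) (5,0) (4,5) (3,5) [ray(-1,0) blocked at (3,5)]
Union (31 distinct): (0,0) (0,1) (0,2) (0,4) (0,5) (1,1) (1,2) (1,3) (1,5) (2,0) (2,1) (2,2) (2,4) (2,5) (3,0) (3,1) (3,2) (3,3) (3,4) (3,5) (4,0) (4,2) (4,3) (4,4) (4,5) (5,0) (5,1) (5,2) (5,3) (5,4) (5,5)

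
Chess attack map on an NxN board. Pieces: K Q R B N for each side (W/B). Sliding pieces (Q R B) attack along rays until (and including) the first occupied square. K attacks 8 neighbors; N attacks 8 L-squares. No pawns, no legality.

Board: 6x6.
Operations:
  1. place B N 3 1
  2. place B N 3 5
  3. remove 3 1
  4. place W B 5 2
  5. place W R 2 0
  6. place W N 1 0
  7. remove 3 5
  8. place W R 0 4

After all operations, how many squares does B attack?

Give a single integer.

Op 1: place BN@(3,1)
Op 2: place BN@(3,5)
Op 3: remove (3,1)
Op 4: place WB@(5,2)
Op 5: place WR@(2,0)
Op 6: place WN@(1,0)
Op 7: remove (3,5)
Op 8: place WR@(0,4)
Per-piece attacks for B:
Union (0 distinct): (none)

Answer: 0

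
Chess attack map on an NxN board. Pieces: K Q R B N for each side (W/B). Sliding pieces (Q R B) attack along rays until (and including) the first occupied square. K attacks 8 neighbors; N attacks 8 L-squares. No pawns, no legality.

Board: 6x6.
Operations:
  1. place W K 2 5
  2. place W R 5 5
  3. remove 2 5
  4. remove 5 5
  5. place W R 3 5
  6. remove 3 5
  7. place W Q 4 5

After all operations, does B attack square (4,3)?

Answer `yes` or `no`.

Answer: no

Derivation:
Op 1: place WK@(2,5)
Op 2: place WR@(5,5)
Op 3: remove (2,5)
Op 4: remove (5,5)
Op 5: place WR@(3,5)
Op 6: remove (3,5)
Op 7: place WQ@(4,5)
Per-piece attacks for B:
B attacks (4,3): no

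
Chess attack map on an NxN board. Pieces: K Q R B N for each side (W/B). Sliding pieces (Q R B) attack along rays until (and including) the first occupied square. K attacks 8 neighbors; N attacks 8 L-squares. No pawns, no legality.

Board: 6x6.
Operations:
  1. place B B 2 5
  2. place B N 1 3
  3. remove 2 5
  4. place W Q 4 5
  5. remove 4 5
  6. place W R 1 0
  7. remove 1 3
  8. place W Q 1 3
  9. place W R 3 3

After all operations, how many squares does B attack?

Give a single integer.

Op 1: place BB@(2,5)
Op 2: place BN@(1,3)
Op 3: remove (2,5)
Op 4: place WQ@(4,5)
Op 5: remove (4,5)
Op 6: place WR@(1,0)
Op 7: remove (1,3)
Op 8: place WQ@(1,3)
Op 9: place WR@(3,3)
Per-piece attacks for B:
Union (0 distinct): (none)

Answer: 0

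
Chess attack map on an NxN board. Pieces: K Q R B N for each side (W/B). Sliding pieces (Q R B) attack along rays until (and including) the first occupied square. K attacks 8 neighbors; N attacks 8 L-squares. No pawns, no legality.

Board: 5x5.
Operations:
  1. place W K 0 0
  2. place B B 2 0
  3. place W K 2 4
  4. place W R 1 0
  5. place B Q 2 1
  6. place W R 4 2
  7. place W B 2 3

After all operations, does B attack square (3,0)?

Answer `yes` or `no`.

Answer: yes

Derivation:
Op 1: place WK@(0,0)
Op 2: place BB@(2,0)
Op 3: place WK@(2,4)
Op 4: place WR@(1,0)
Op 5: place BQ@(2,1)
Op 6: place WR@(4,2)
Op 7: place WB@(2,3)
Per-piece attacks for B:
  BB@(2,0): attacks (3,1) (4,2) (1,1) (0,2) [ray(1,1) blocked at (4,2)]
  BQ@(2,1): attacks (2,2) (2,3) (2,0) (3,1) (4,1) (1,1) (0,1) (3,2) (4,3) (3,0) (1,2) (0,3) (1,0) [ray(0,1) blocked at (2,3); ray(0,-1) blocked at (2,0); ray(-1,-1) blocked at (1,0)]
B attacks (3,0): yes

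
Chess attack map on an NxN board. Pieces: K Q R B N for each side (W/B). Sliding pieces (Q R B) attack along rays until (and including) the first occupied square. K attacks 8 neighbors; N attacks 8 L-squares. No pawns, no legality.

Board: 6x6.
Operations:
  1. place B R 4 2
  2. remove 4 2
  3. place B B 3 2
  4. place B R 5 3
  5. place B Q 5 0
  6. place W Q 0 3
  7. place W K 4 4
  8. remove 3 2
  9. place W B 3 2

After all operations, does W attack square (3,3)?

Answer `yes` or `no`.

Answer: yes

Derivation:
Op 1: place BR@(4,2)
Op 2: remove (4,2)
Op 3: place BB@(3,2)
Op 4: place BR@(5,3)
Op 5: place BQ@(5,0)
Op 6: place WQ@(0,3)
Op 7: place WK@(4,4)
Op 8: remove (3,2)
Op 9: place WB@(3,2)
Per-piece attacks for W:
  WQ@(0,3): attacks (0,4) (0,5) (0,2) (0,1) (0,0) (1,3) (2,3) (3,3) (4,3) (5,3) (1,4) (2,5) (1,2) (2,1) (3,0) [ray(1,0) blocked at (5,3)]
  WB@(3,2): attacks (4,3) (5,4) (4,1) (5,0) (2,3) (1,4) (0,5) (2,1) (1,0) [ray(1,-1) blocked at (5,0)]
  WK@(4,4): attacks (4,5) (4,3) (5,4) (3,4) (5,5) (5,3) (3,5) (3,3)
W attacks (3,3): yes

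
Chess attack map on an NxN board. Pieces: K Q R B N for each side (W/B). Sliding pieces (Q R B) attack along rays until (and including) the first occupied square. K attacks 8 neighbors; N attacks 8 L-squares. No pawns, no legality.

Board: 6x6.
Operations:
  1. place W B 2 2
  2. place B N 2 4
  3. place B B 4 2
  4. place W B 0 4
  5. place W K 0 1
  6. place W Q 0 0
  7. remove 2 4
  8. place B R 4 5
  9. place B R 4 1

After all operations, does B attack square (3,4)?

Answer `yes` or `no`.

Op 1: place WB@(2,2)
Op 2: place BN@(2,4)
Op 3: place BB@(4,2)
Op 4: place WB@(0,4)
Op 5: place WK@(0,1)
Op 6: place WQ@(0,0)
Op 7: remove (2,4)
Op 8: place BR@(4,5)
Op 9: place BR@(4,1)
Per-piece attacks for B:
  BR@(4,1): attacks (4,2) (4,0) (5,1) (3,1) (2,1) (1,1) (0,1) [ray(0,1) blocked at (4,2); ray(-1,0) blocked at (0,1)]
  BB@(4,2): attacks (5,3) (5,1) (3,3) (2,4) (1,5) (3,1) (2,0)
  BR@(4,5): attacks (4,4) (4,3) (4,2) (5,5) (3,5) (2,5) (1,5) (0,5) [ray(0,-1) blocked at (4,2)]
B attacks (3,4): no

Answer: no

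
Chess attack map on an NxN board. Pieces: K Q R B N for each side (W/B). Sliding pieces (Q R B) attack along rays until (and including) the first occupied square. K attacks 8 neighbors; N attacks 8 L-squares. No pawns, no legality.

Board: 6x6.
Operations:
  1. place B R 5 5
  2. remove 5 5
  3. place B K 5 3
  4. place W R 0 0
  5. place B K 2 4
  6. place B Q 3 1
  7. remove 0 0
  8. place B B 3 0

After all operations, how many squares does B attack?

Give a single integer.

Op 1: place BR@(5,5)
Op 2: remove (5,5)
Op 3: place BK@(5,3)
Op 4: place WR@(0,0)
Op 5: place BK@(2,4)
Op 6: place BQ@(3,1)
Op 7: remove (0,0)
Op 8: place BB@(3,0)
Per-piece attacks for B:
  BK@(2,4): attacks (2,5) (2,3) (3,4) (1,4) (3,5) (3,3) (1,5) (1,3)
  BB@(3,0): attacks (4,1) (5,2) (2,1) (1,2) (0,3)
  BQ@(3,1): attacks (3,2) (3,3) (3,4) (3,5) (3,0) (4,1) (5,1) (2,1) (1,1) (0,1) (4,2) (5,3) (4,0) (2,2) (1,3) (0,4) (2,0) [ray(0,-1) blocked at (3,0); ray(1,1) blocked at (5,3)]
  BK@(5,3): attacks (5,4) (5,2) (4,3) (4,4) (4,2)
Union (27 distinct): (0,1) (0,3) (0,4) (1,1) (1,2) (1,3) (1,4) (1,5) (2,0) (2,1) (2,2) (2,3) (2,5) (3,0) (3,2) (3,3) (3,4) (3,5) (4,0) (4,1) (4,2) (4,3) (4,4) (5,1) (5,2) (5,3) (5,4)

Answer: 27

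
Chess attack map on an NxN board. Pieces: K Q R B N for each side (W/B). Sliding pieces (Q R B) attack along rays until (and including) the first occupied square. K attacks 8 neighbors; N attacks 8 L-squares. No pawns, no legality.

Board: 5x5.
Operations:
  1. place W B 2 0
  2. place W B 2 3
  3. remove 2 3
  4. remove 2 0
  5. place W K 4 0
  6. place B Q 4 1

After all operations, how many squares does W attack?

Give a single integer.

Op 1: place WB@(2,0)
Op 2: place WB@(2,3)
Op 3: remove (2,3)
Op 4: remove (2,0)
Op 5: place WK@(4,0)
Op 6: place BQ@(4,1)
Per-piece attacks for W:
  WK@(4,0): attacks (4,1) (3,0) (3,1)
Union (3 distinct): (3,0) (3,1) (4,1)

Answer: 3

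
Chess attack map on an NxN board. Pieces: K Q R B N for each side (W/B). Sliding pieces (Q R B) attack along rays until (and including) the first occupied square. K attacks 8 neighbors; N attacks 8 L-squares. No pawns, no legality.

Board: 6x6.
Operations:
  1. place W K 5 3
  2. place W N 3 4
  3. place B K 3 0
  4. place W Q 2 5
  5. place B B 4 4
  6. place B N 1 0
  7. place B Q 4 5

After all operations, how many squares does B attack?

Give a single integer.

Op 1: place WK@(5,3)
Op 2: place WN@(3,4)
Op 3: place BK@(3,0)
Op 4: place WQ@(2,5)
Op 5: place BB@(4,4)
Op 6: place BN@(1,0)
Op 7: place BQ@(4,5)
Per-piece attacks for B:
  BN@(1,0): attacks (2,2) (3,1) (0,2)
  BK@(3,0): attacks (3,1) (4,0) (2,0) (4,1) (2,1)
  BB@(4,4): attacks (5,5) (5,3) (3,5) (3,3) (2,2) (1,1) (0,0) [ray(1,-1) blocked at (5,3)]
  BQ@(4,5): attacks (4,4) (5,5) (3,5) (2,5) (5,4) (3,4) [ray(0,-1) blocked at (4,4); ray(-1,0) blocked at (2,5); ray(-1,-1) blocked at (3,4)]
Union (17 distinct): (0,0) (0,2) (1,1) (2,0) (2,1) (2,2) (2,5) (3,1) (3,3) (3,4) (3,5) (4,0) (4,1) (4,4) (5,3) (5,4) (5,5)

Answer: 17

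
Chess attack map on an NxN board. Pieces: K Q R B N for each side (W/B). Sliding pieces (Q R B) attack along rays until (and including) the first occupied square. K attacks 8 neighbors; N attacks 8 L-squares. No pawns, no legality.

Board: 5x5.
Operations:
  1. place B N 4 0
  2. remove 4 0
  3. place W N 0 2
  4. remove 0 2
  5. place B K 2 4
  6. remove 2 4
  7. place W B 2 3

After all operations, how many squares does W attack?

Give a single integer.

Answer: 6

Derivation:
Op 1: place BN@(4,0)
Op 2: remove (4,0)
Op 3: place WN@(0,2)
Op 4: remove (0,2)
Op 5: place BK@(2,4)
Op 6: remove (2,4)
Op 7: place WB@(2,3)
Per-piece attacks for W:
  WB@(2,3): attacks (3,4) (3,2) (4,1) (1,4) (1,2) (0,1)
Union (6 distinct): (0,1) (1,2) (1,4) (3,2) (3,4) (4,1)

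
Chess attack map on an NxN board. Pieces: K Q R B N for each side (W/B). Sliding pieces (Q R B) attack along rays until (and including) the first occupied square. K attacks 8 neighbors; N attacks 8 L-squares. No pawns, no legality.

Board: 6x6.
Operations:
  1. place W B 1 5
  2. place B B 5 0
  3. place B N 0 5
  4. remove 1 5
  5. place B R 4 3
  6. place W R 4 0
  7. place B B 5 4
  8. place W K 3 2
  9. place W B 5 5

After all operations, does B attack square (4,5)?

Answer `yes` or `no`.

Answer: yes

Derivation:
Op 1: place WB@(1,5)
Op 2: place BB@(5,0)
Op 3: place BN@(0,5)
Op 4: remove (1,5)
Op 5: place BR@(4,3)
Op 6: place WR@(4,0)
Op 7: place BB@(5,4)
Op 8: place WK@(3,2)
Op 9: place WB@(5,5)
Per-piece attacks for B:
  BN@(0,5): attacks (1,3) (2,4)
  BR@(4,3): attacks (4,4) (4,5) (4,2) (4,1) (4,0) (5,3) (3,3) (2,3) (1,3) (0,3) [ray(0,-1) blocked at (4,0)]
  BB@(5,0): attacks (4,1) (3,2) [ray(-1,1) blocked at (3,2)]
  BB@(5,4): attacks (4,5) (4,3) [ray(-1,-1) blocked at (4,3)]
B attacks (4,5): yes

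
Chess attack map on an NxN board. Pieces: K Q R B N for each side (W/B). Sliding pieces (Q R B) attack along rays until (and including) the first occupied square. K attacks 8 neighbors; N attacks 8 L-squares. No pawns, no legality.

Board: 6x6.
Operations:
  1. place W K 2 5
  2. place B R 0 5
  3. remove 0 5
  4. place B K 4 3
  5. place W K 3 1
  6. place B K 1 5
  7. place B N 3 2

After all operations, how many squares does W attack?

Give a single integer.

Answer: 13

Derivation:
Op 1: place WK@(2,5)
Op 2: place BR@(0,5)
Op 3: remove (0,5)
Op 4: place BK@(4,3)
Op 5: place WK@(3,1)
Op 6: place BK@(1,5)
Op 7: place BN@(3,2)
Per-piece attacks for W:
  WK@(2,5): attacks (2,4) (3,5) (1,5) (3,4) (1,4)
  WK@(3,1): attacks (3,2) (3,0) (4,1) (2,1) (4,2) (4,0) (2,2) (2,0)
Union (13 distinct): (1,4) (1,5) (2,0) (2,1) (2,2) (2,4) (3,0) (3,2) (3,4) (3,5) (4,0) (4,1) (4,2)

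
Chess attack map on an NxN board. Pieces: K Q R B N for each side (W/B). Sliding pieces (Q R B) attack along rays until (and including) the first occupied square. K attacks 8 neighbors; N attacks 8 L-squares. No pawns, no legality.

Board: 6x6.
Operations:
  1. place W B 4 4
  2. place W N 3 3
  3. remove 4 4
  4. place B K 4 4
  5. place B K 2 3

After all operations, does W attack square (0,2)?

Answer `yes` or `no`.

Answer: no

Derivation:
Op 1: place WB@(4,4)
Op 2: place WN@(3,3)
Op 3: remove (4,4)
Op 4: place BK@(4,4)
Op 5: place BK@(2,3)
Per-piece attacks for W:
  WN@(3,3): attacks (4,5) (5,4) (2,5) (1,4) (4,1) (5,2) (2,1) (1,2)
W attacks (0,2): no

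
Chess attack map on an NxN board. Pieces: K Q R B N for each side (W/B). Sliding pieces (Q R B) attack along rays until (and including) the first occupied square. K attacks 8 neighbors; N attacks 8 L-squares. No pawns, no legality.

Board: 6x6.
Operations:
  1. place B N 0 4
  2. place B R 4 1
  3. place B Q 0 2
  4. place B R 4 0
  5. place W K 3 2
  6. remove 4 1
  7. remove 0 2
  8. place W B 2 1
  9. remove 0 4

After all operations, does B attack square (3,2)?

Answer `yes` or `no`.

Op 1: place BN@(0,4)
Op 2: place BR@(4,1)
Op 3: place BQ@(0,2)
Op 4: place BR@(4,0)
Op 5: place WK@(3,2)
Op 6: remove (4,1)
Op 7: remove (0,2)
Op 8: place WB@(2,1)
Op 9: remove (0,4)
Per-piece attacks for B:
  BR@(4,0): attacks (4,1) (4,2) (4,3) (4,4) (4,5) (5,0) (3,0) (2,0) (1,0) (0,0)
B attacks (3,2): no

Answer: no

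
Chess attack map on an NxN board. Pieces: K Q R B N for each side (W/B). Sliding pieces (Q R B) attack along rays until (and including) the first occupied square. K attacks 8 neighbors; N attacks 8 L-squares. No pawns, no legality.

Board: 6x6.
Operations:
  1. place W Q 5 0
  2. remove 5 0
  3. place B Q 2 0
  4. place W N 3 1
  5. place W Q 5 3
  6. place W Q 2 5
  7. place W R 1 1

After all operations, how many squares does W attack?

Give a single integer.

Op 1: place WQ@(5,0)
Op 2: remove (5,0)
Op 3: place BQ@(2,0)
Op 4: place WN@(3,1)
Op 5: place WQ@(5,3)
Op 6: place WQ@(2,5)
Op 7: place WR@(1,1)
Per-piece attacks for W:
  WR@(1,1): attacks (1,2) (1,3) (1,4) (1,5) (1,0) (2,1) (3,1) (0,1) [ray(1,0) blocked at (3,1)]
  WQ@(2,5): attacks (2,4) (2,3) (2,2) (2,1) (2,0) (3,5) (4,5) (5,5) (1,5) (0,5) (3,4) (4,3) (5,2) (1,4) (0,3) [ray(0,-1) blocked at (2,0)]
  WN@(3,1): attacks (4,3) (5,2) (2,3) (1,2) (5,0) (1,0)
  WQ@(5,3): attacks (5,4) (5,5) (5,2) (5,1) (5,0) (4,3) (3,3) (2,3) (1,3) (0,3) (4,4) (3,5) (4,2) (3,1) [ray(-1,-1) blocked at (3,1)]
Union (26 distinct): (0,1) (0,3) (0,5) (1,0) (1,2) (1,3) (1,4) (1,5) (2,0) (2,1) (2,2) (2,3) (2,4) (3,1) (3,3) (3,4) (3,5) (4,2) (4,3) (4,4) (4,5) (5,0) (5,1) (5,2) (5,4) (5,5)

Answer: 26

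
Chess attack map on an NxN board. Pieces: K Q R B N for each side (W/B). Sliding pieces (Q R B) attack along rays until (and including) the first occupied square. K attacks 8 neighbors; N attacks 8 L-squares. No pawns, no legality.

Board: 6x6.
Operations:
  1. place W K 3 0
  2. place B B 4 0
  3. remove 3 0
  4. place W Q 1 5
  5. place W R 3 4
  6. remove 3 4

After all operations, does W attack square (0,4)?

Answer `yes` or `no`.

Answer: yes

Derivation:
Op 1: place WK@(3,0)
Op 2: place BB@(4,0)
Op 3: remove (3,0)
Op 4: place WQ@(1,5)
Op 5: place WR@(3,4)
Op 6: remove (3,4)
Per-piece attacks for W:
  WQ@(1,5): attacks (1,4) (1,3) (1,2) (1,1) (1,0) (2,5) (3,5) (4,5) (5,5) (0,5) (2,4) (3,3) (4,2) (5,1) (0,4)
W attacks (0,4): yes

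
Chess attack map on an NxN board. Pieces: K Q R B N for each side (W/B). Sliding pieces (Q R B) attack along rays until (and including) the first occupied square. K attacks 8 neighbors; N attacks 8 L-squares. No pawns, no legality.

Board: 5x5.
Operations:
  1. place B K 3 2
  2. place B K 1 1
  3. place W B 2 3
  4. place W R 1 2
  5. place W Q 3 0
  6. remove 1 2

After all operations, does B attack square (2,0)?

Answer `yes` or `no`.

Op 1: place BK@(3,2)
Op 2: place BK@(1,1)
Op 3: place WB@(2,3)
Op 4: place WR@(1,2)
Op 5: place WQ@(3,0)
Op 6: remove (1,2)
Per-piece attacks for B:
  BK@(1,1): attacks (1,2) (1,0) (2,1) (0,1) (2,2) (2,0) (0,2) (0,0)
  BK@(3,2): attacks (3,3) (3,1) (4,2) (2,2) (4,3) (4,1) (2,3) (2,1)
B attacks (2,0): yes

Answer: yes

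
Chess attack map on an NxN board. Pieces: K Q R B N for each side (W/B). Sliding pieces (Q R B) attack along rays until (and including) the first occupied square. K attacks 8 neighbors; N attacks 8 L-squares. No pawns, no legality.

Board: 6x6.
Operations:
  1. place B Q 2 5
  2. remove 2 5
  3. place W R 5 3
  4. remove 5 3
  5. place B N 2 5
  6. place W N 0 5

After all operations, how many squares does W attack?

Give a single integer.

Answer: 2

Derivation:
Op 1: place BQ@(2,5)
Op 2: remove (2,5)
Op 3: place WR@(5,3)
Op 4: remove (5,3)
Op 5: place BN@(2,5)
Op 6: place WN@(0,5)
Per-piece attacks for W:
  WN@(0,5): attacks (1,3) (2,4)
Union (2 distinct): (1,3) (2,4)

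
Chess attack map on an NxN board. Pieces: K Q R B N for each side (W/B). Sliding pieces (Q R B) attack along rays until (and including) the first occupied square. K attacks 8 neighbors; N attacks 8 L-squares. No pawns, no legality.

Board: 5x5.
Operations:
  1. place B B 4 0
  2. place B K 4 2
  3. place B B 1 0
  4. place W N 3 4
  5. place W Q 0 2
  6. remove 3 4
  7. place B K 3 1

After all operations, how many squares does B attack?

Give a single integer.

Answer: 12

Derivation:
Op 1: place BB@(4,0)
Op 2: place BK@(4,2)
Op 3: place BB@(1,0)
Op 4: place WN@(3,4)
Op 5: place WQ@(0,2)
Op 6: remove (3,4)
Op 7: place BK@(3,1)
Per-piece attacks for B:
  BB@(1,0): attacks (2,1) (3,2) (4,3) (0,1)
  BK@(3,1): attacks (3,2) (3,0) (4,1) (2,1) (4,2) (4,0) (2,2) (2,0)
  BB@(4,0): attacks (3,1) [ray(-1,1) blocked at (3,1)]
  BK@(4,2): attacks (4,3) (4,1) (3,2) (3,3) (3,1)
Union (12 distinct): (0,1) (2,0) (2,1) (2,2) (3,0) (3,1) (3,2) (3,3) (4,0) (4,1) (4,2) (4,3)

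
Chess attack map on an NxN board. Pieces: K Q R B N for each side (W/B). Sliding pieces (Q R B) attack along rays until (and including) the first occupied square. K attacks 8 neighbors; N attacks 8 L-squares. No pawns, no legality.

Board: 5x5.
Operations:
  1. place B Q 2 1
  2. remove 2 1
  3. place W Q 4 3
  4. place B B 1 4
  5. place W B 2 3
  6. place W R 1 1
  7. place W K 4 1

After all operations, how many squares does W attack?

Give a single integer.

Answer: 16

Derivation:
Op 1: place BQ@(2,1)
Op 2: remove (2,1)
Op 3: place WQ@(4,3)
Op 4: place BB@(1,4)
Op 5: place WB@(2,3)
Op 6: place WR@(1,1)
Op 7: place WK@(4,1)
Per-piece attacks for W:
  WR@(1,1): attacks (1,2) (1,3) (1,4) (1,0) (2,1) (3,1) (4,1) (0,1) [ray(0,1) blocked at (1,4); ray(1,0) blocked at (4,1)]
  WB@(2,3): attacks (3,4) (3,2) (4,1) (1,4) (1,2) (0,1) [ray(1,-1) blocked at (4,1); ray(-1,1) blocked at (1,4)]
  WK@(4,1): attacks (4,2) (4,0) (3,1) (3,2) (3,0)
  WQ@(4,3): attacks (4,4) (4,2) (4,1) (3,3) (2,3) (3,4) (3,2) (2,1) (1,0) [ray(0,-1) blocked at (4,1); ray(-1,0) blocked at (2,3)]
Union (16 distinct): (0,1) (1,0) (1,2) (1,3) (1,4) (2,1) (2,3) (3,0) (3,1) (3,2) (3,3) (3,4) (4,0) (4,1) (4,2) (4,4)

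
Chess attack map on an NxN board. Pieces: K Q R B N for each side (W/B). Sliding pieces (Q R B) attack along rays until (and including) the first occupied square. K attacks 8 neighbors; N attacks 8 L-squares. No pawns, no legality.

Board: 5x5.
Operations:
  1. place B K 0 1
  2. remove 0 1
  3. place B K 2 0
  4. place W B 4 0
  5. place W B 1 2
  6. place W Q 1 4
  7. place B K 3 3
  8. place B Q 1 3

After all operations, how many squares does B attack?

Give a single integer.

Answer: 20

Derivation:
Op 1: place BK@(0,1)
Op 2: remove (0,1)
Op 3: place BK@(2,0)
Op 4: place WB@(4,0)
Op 5: place WB@(1,2)
Op 6: place WQ@(1,4)
Op 7: place BK@(3,3)
Op 8: place BQ@(1,3)
Per-piece attacks for B:
  BQ@(1,3): attacks (1,4) (1,2) (2,3) (3,3) (0,3) (2,4) (2,2) (3,1) (4,0) (0,4) (0,2) [ray(0,1) blocked at (1,4); ray(0,-1) blocked at (1,2); ray(1,0) blocked at (3,3); ray(1,-1) blocked at (4,0)]
  BK@(2,0): attacks (2,1) (3,0) (1,0) (3,1) (1,1)
  BK@(3,3): attacks (3,4) (3,2) (4,3) (2,3) (4,4) (4,2) (2,4) (2,2)
Union (20 distinct): (0,2) (0,3) (0,4) (1,0) (1,1) (1,2) (1,4) (2,1) (2,2) (2,3) (2,4) (3,0) (3,1) (3,2) (3,3) (3,4) (4,0) (4,2) (4,3) (4,4)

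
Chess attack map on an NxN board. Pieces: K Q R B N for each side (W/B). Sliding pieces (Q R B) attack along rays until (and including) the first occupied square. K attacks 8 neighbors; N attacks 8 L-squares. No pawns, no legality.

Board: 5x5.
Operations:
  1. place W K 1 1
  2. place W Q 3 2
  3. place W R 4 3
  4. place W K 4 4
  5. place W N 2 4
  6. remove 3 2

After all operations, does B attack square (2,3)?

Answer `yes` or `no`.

Op 1: place WK@(1,1)
Op 2: place WQ@(3,2)
Op 3: place WR@(4,3)
Op 4: place WK@(4,4)
Op 5: place WN@(2,4)
Op 6: remove (3,2)
Per-piece attacks for B:
B attacks (2,3): no

Answer: no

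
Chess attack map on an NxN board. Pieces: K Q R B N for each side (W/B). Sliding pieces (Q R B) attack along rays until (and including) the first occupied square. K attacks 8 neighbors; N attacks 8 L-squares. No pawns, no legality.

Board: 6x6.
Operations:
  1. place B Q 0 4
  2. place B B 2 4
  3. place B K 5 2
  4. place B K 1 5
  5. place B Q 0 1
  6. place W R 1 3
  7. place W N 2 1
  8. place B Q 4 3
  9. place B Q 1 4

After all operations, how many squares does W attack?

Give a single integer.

Answer: 13

Derivation:
Op 1: place BQ@(0,4)
Op 2: place BB@(2,4)
Op 3: place BK@(5,2)
Op 4: place BK@(1,5)
Op 5: place BQ@(0,1)
Op 6: place WR@(1,3)
Op 7: place WN@(2,1)
Op 8: place BQ@(4,3)
Op 9: place BQ@(1,4)
Per-piece attacks for W:
  WR@(1,3): attacks (1,4) (1,2) (1,1) (1,0) (2,3) (3,3) (4,3) (0,3) [ray(0,1) blocked at (1,4); ray(1,0) blocked at (4,3)]
  WN@(2,1): attacks (3,3) (4,2) (1,3) (0,2) (4,0) (0,0)
Union (13 distinct): (0,0) (0,2) (0,3) (1,0) (1,1) (1,2) (1,3) (1,4) (2,3) (3,3) (4,0) (4,2) (4,3)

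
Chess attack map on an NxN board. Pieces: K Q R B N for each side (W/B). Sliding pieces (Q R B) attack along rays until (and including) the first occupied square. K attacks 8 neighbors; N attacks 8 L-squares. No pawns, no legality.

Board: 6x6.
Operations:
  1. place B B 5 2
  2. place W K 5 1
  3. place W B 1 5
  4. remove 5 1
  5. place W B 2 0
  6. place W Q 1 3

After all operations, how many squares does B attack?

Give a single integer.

Op 1: place BB@(5,2)
Op 2: place WK@(5,1)
Op 3: place WB@(1,5)
Op 4: remove (5,1)
Op 5: place WB@(2,0)
Op 6: place WQ@(1,3)
Per-piece attacks for B:
  BB@(5,2): attacks (4,3) (3,4) (2,5) (4,1) (3,0)
Union (5 distinct): (2,5) (3,0) (3,4) (4,1) (4,3)

Answer: 5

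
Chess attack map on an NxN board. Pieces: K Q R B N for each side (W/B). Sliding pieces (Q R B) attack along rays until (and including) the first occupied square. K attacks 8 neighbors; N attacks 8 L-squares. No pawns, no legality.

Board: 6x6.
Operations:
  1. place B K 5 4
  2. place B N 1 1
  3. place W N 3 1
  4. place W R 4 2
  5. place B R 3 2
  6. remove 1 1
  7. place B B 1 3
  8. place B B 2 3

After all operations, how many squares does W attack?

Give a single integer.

Op 1: place BK@(5,4)
Op 2: place BN@(1,1)
Op 3: place WN@(3,1)
Op 4: place WR@(4,2)
Op 5: place BR@(3,2)
Op 6: remove (1,1)
Op 7: place BB@(1,3)
Op 8: place BB@(2,3)
Per-piece attacks for W:
  WN@(3,1): attacks (4,3) (5,2) (2,3) (1,2) (5,0) (1,0)
  WR@(4,2): attacks (4,3) (4,4) (4,5) (4,1) (4,0) (5,2) (3,2) [ray(-1,0) blocked at (3,2)]
Union (11 distinct): (1,0) (1,2) (2,3) (3,2) (4,0) (4,1) (4,3) (4,4) (4,5) (5,0) (5,2)

Answer: 11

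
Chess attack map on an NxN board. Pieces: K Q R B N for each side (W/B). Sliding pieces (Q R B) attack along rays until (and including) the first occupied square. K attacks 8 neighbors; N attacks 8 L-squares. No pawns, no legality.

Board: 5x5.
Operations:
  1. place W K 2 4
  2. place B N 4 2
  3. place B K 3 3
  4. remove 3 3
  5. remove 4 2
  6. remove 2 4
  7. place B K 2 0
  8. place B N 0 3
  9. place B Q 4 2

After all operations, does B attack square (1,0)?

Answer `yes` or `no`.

Op 1: place WK@(2,4)
Op 2: place BN@(4,2)
Op 3: place BK@(3,3)
Op 4: remove (3,3)
Op 5: remove (4,2)
Op 6: remove (2,4)
Op 7: place BK@(2,0)
Op 8: place BN@(0,3)
Op 9: place BQ@(4,2)
Per-piece attacks for B:
  BN@(0,3): attacks (2,4) (1,1) (2,2)
  BK@(2,0): attacks (2,1) (3,0) (1,0) (3,1) (1,1)
  BQ@(4,2): attacks (4,3) (4,4) (4,1) (4,0) (3,2) (2,2) (1,2) (0,2) (3,3) (2,4) (3,1) (2,0) [ray(-1,-1) blocked at (2,0)]
B attacks (1,0): yes

Answer: yes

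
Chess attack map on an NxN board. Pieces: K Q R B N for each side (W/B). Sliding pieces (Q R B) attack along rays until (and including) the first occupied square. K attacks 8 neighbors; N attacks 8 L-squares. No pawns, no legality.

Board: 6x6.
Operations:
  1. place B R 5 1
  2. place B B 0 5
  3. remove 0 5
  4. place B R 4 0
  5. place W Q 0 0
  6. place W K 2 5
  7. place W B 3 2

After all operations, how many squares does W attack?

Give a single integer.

Answer: 25

Derivation:
Op 1: place BR@(5,1)
Op 2: place BB@(0,5)
Op 3: remove (0,5)
Op 4: place BR@(4,0)
Op 5: place WQ@(0,0)
Op 6: place WK@(2,5)
Op 7: place WB@(3,2)
Per-piece attacks for W:
  WQ@(0,0): attacks (0,1) (0,2) (0,3) (0,4) (0,5) (1,0) (2,0) (3,0) (4,0) (1,1) (2,2) (3,3) (4,4) (5,5) [ray(1,0) blocked at (4,0)]
  WK@(2,5): attacks (2,4) (3,5) (1,5) (3,4) (1,4)
  WB@(3,2): attacks (4,3) (5,4) (4,1) (5,0) (2,3) (1,4) (0,5) (2,1) (1,0)
Union (25 distinct): (0,1) (0,2) (0,3) (0,4) (0,5) (1,0) (1,1) (1,4) (1,5) (2,0) (2,1) (2,2) (2,3) (2,4) (3,0) (3,3) (3,4) (3,5) (4,0) (4,1) (4,3) (4,4) (5,0) (5,4) (5,5)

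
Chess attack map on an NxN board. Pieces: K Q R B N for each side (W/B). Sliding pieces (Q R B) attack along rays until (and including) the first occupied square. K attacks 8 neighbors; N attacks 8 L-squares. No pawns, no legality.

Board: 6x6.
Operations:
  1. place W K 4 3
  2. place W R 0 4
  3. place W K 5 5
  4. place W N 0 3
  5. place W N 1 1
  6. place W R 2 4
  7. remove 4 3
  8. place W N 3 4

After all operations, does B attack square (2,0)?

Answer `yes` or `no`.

Answer: no

Derivation:
Op 1: place WK@(4,3)
Op 2: place WR@(0,4)
Op 3: place WK@(5,5)
Op 4: place WN@(0,3)
Op 5: place WN@(1,1)
Op 6: place WR@(2,4)
Op 7: remove (4,3)
Op 8: place WN@(3,4)
Per-piece attacks for B:
B attacks (2,0): no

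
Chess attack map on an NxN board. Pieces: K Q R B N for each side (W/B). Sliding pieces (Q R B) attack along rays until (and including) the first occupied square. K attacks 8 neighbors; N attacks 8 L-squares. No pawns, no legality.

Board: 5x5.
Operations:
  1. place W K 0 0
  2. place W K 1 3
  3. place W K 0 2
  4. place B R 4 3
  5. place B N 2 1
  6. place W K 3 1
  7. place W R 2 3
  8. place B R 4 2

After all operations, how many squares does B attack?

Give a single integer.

Op 1: place WK@(0,0)
Op 2: place WK@(1,3)
Op 3: place WK@(0,2)
Op 4: place BR@(4,3)
Op 5: place BN@(2,1)
Op 6: place WK@(3,1)
Op 7: place WR@(2,3)
Op 8: place BR@(4,2)
Per-piece attacks for B:
  BN@(2,1): attacks (3,3) (4,2) (1,3) (0,2) (4,0) (0,0)
  BR@(4,2): attacks (4,3) (4,1) (4,0) (3,2) (2,2) (1,2) (0,2) [ray(0,1) blocked at (4,3); ray(-1,0) blocked at (0,2)]
  BR@(4,3): attacks (4,4) (4,2) (3,3) (2,3) [ray(0,-1) blocked at (4,2); ray(-1,0) blocked at (2,3)]
Union (13 distinct): (0,0) (0,2) (1,2) (1,3) (2,2) (2,3) (3,2) (3,3) (4,0) (4,1) (4,2) (4,3) (4,4)

Answer: 13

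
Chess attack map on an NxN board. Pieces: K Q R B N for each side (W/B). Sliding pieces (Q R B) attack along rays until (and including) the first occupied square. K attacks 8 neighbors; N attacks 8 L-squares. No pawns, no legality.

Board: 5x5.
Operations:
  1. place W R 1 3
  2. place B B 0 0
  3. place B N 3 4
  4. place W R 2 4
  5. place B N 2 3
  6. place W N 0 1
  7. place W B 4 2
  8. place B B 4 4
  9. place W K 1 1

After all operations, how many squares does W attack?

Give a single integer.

Answer: 18

Derivation:
Op 1: place WR@(1,3)
Op 2: place BB@(0,0)
Op 3: place BN@(3,4)
Op 4: place WR@(2,4)
Op 5: place BN@(2,3)
Op 6: place WN@(0,1)
Op 7: place WB@(4,2)
Op 8: place BB@(4,4)
Op 9: place WK@(1,1)
Per-piece attacks for W:
  WN@(0,1): attacks (1,3) (2,2) (2,0)
  WK@(1,1): attacks (1,2) (1,0) (2,1) (0,1) (2,2) (2,0) (0,2) (0,0)
  WR@(1,3): attacks (1,4) (1,2) (1,1) (2,3) (0,3) [ray(0,-1) blocked at (1,1); ray(1,0) blocked at (2,3)]
  WR@(2,4): attacks (2,3) (3,4) (1,4) (0,4) [ray(0,-1) blocked at (2,3); ray(1,0) blocked at (3,4)]
  WB@(4,2): attacks (3,3) (2,4) (3,1) (2,0) [ray(-1,1) blocked at (2,4)]
Union (18 distinct): (0,0) (0,1) (0,2) (0,3) (0,4) (1,0) (1,1) (1,2) (1,3) (1,4) (2,0) (2,1) (2,2) (2,3) (2,4) (3,1) (3,3) (3,4)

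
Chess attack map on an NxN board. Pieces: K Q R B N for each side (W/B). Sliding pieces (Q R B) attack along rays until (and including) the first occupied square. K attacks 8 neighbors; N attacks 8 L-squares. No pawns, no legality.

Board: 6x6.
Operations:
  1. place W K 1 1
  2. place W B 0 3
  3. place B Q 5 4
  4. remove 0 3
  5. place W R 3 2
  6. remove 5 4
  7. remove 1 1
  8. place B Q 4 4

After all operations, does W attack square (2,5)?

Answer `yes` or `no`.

Op 1: place WK@(1,1)
Op 2: place WB@(0,3)
Op 3: place BQ@(5,4)
Op 4: remove (0,3)
Op 5: place WR@(3,2)
Op 6: remove (5,4)
Op 7: remove (1,1)
Op 8: place BQ@(4,4)
Per-piece attacks for W:
  WR@(3,2): attacks (3,3) (3,4) (3,5) (3,1) (3,0) (4,2) (5,2) (2,2) (1,2) (0,2)
W attacks (2,5): no

Answer: no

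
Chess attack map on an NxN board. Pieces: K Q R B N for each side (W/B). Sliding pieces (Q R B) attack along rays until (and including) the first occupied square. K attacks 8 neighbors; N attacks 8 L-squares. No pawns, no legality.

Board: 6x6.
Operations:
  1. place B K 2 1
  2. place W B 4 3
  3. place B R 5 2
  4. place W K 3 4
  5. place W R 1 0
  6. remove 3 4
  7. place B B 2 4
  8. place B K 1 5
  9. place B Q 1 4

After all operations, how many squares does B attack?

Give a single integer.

Answer: 27

Derivation:
Op 1: place BK@(2,1)
Op 2: place WB@(4,3)
Op 3: place BR@(5,2)
Op 4: place WK@(3,4)
Op 5: place WR@(1,0)
Op 6: remove (3,4)
Op 7: place BB@(2,4)
Op 8: place BK@(1,5)
Op 9: place BQ@(1,4)
Per-piece attacks for B:
  BQ@(1,4): attacks (1,5) (1,3) (1,2) (1,1) (1,0) (2,4) (0,4) (2,5) (2,3) (3,2) (4,1) (5,0) (0,5) (0,3) [ray(0,1) blocked at (1,5); ray(0,-1) blocked at (1,0); ray(1,0) blocked at (2,4)]
  BK@(1,5): attacks (1,4) (2,5) (0,5) (2,4) (0,4)
  BK@(2,1): attacks (2,2) (2,0) (3,1) (1,1) (3,2) (3,0) (1,2) (1,0)
  BB@(2,4): attacks (3,5) (3,3) (4,2) (5,1) (1,5) (1,3) (0,2) [ray(-1,1) blocked at (1,5)]
  BR@(5,2): attacks (5,3) (5,4) (5,5) (5,1) (5,0) (4,2) (3,2) (2,2) (1,2) (0,2)
Union (27 distinct): (0,2) (0,3) (0,4) (0,5) (1,0) (1,1) (1,2) (1,3) (1,4) (1,5) (2,0) (2,2) (2,3) (2,4) (2,5) (3,0) (3,1) (3,2) (3,3) (3,5) (4,1) (4,2) (5,0) (5,1) (5,3) (5,4) (5,5)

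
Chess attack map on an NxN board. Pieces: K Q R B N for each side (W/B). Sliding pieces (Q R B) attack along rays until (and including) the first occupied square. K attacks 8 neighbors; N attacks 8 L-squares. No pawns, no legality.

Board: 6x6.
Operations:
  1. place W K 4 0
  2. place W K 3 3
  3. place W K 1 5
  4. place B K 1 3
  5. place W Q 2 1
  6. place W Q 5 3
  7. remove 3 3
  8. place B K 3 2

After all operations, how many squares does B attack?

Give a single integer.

Op 1: place WK@(4,0)
Op 2: place WK@(3,3)
Op 3: place WK@(1,5)
Op 4: place BK@(1,3)
Op 5: place WQ@(2,1)
Op 6: place WQ@(5,3)
Op 7: remove (3,3)
Op 8: place BK@(3,2)
Per-piece attacks for B:
  BK@(1,3): attacks (1,4) (1,2) (2,3) (0,3) (2,4) (2,2) (0,4) (0,2)
  BK@(3,2): attacks (3,3) (3,1) (4,2) (2,2) (4,3) (4,1) (2,3) (2,1)
Union (14 distinct): (0,2) (0,3) (0,4) (1,2) (1,4) (2,1) (2,2) (2,3) (2,4) (3,1) (3,3) (4,1) (4,2) (4,3)

Answer: 14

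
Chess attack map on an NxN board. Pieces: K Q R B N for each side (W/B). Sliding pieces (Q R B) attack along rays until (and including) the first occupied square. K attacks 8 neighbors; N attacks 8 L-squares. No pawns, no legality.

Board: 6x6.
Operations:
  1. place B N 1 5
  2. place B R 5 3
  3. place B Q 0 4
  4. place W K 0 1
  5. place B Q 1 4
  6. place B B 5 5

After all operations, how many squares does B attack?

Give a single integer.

Op 1: place BN@(1,5)
Op 2: place BR@(5,3)
Op 3: place BQ@(0,4)
Op 4: place WK@(0,1)
Op 5: place BQ@(1,4)
Op 6: place BB@(5,5)
Per-piece attacks for B:
  BQ@(0,4): attacks (0,5) (0,3) (0,2) (0,1) (1,4) (1,5) (1,3) (2,2) (3,1) (4,0) [ray(0,-1) blocked at (0,1); ray(1,0) blocked at (1,4); ray(1,1) blocked at (1,5)]
  BQ@(1,4): attacks (1,5) (1,3) (1,2) (1,1) (1,0) (2,4) (3,4) (4,4) (5,4) (0,4) (2,5) (2,3) (3,2) (4,1) (5,0) (0,5) (0,3) [ray(0,1) blocked at (1,5); ray(-1,0) blocked at (0,4)]
  BN@(1,5): attacks (2,3) (3,4) (0,3)
  BR@(5,3): attacks (5,4) (5,5) (5,2) (5,1) (5,0) (4,3) (3,3) (2,3) (1,3) (0,3) [ray(0,1) blocked at (5,5)]
  BB@(5,5): attacks (4,4) (3,3) (2,2) (1,1) (0,0)
Union (29 distinct): (0,0) (0,1) (0,2) (0,3) (0,4) (0,5) (1,0) (1,1) (1,2) (1,3) (1,4) (1,5) (2,2) (2,3) (2,4) (2,5) (3,1) (3,2) (3,3) (3,4) (4,0) (4,1) (4,3) (4,4) (5,0) (5,1) (5,2) (5,4) (5,5)

Answer: 29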